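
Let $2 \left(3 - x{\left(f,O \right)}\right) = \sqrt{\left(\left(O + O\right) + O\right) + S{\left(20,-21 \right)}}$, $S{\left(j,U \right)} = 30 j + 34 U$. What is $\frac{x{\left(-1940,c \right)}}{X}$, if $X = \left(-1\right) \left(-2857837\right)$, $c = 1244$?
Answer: $\frac{3}{2857837} - \frac{3 \sqrt{402}}{5715674} \approx -9.4739 \cdot 10^{-6}$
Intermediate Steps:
$x{\left(f,O \right)} = 3 - \frac{\sqrt{-114 + 3 O}}{2}$ ($x{\left(f,O \right)} = 3 - \frac{\sqrt{\left(\left(O + O\right) + O\right) + \left(30 \cdot 20 + 34 \left(-21\right)\right)}}{2} = 3 - \frac{\sqrt{\left(2 O + O\right) + \left(600 - 714\right)}}{2} = 3 - \frac{\sqrt{3 O - 114}}{2} = 3 - \frac{\sqrt{-114 + 3 O}}{2}$)
$X = 2857837$
$\frac{x{\left(-1940,c \right)}}{X} = \frac{3 - \frac{\sqrt{-114 + 3 \cdot 1244}}{2}}{2857837} = \left(3 - \frac{\sqrt{-114 + 3732}}{2}\right) \frac{1}{2857837} = \left(3 - \frac{\sqrt{3618}}{2}\right) \frac{1}{2857837} = \left(3 - \frac{3 \sqrt{402}}{2}\right) \frac{1}{2857837} = \frac{3}{2857837} - \frac{3 \sqrt{402}}{5715674}$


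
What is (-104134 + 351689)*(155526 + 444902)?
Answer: 148638953540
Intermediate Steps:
(-104134 + 351689)*(155526 + 444902) = 247555*600428 = 148638953540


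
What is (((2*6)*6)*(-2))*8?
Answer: -1152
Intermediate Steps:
(((2*6)*6)*(-2))*8 = ((12*6)*(-2))*8 = (72*(-2))*8 = -144*8 = -1152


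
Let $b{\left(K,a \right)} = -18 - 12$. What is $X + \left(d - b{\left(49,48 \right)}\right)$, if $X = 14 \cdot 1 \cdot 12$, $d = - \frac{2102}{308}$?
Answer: $\frac{29441}{154} \approx 191.18$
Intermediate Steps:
$b{\left(K,a \right)} = -30$ ($b{\left(K,a \right)} = -18 - 12 = -30$)
$d = - \frac{1051}{154}$ ($d = \left(-2102\right) \frac{1}{308} = - \frac{1051}{154} \approx -6.8247$)
$X = 168$ ($X = 14 \cdot 12 = 168$)
$X + \left(d - b{\left(49,48 \right)}\right) = 168 - - \frac{3569}{154} = 168 + \left(- \frac{1051}{154} + 30\right) = 168 + \frac{3569}{154} = \frac{29441}{154}$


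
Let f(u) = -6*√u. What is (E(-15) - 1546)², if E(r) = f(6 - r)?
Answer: 2390872 + 18552*√21 ≈ 2.4759e+6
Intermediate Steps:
E(r) = -6*√(6 - r)
(E(-15) - 1546)² = (-6*√(6 - 1*(-15)) - 1546)² = (-6*√(6 + 15) - 1546)² = (-6*√21 - 1546)² = (-1546 - 6*√21)²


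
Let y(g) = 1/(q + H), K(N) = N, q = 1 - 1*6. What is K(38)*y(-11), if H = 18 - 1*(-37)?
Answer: 19/25 ≈ 0.76000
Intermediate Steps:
q = -5 (q = 1 - 6 = -5)
H = 55 (H = 18 + 37 = 55)
y(g) = 1/50 (y(g) = 1/(-5 + 55) = 1/50)
K(38)*y(-11) = 38*(1/50) = 19/25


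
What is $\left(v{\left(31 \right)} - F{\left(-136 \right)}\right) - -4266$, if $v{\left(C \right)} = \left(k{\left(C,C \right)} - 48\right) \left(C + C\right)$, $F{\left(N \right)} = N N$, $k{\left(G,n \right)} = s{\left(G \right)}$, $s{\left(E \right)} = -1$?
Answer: $-17268$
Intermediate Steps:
$k{\left(G,n \right)} = -1$
$F{\left(N \right)} = N^{2}$
$v{\left(C \right)} = - 98 C$ ($v{\left(C \right)} = \left(-1 - 48\right) \left(C + C\right) = - 49 \cdot 2 C = - 98 C$)
$\left(v{\left(31 \right)} - F{\left(-136 \right)}\right) - -4266 = \left(\left(-98\right) 31 - \left(-136\right)^{2}\right) - -4266 = \left(-3038 - 18496\right) + 4266 = -21534 + 4266 = -17268$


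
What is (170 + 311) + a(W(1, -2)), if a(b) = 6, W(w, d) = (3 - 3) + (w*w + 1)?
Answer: 487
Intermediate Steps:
W(w, d) = 1 + w**2 (W(w, d) = 0 + (w**2 + 1) = 0 + (1 + w**2) = 1 + w**2)
(170 + 311) + a(W(1, -2)) = (170 + 311) + 6 = 481 + 6 = 487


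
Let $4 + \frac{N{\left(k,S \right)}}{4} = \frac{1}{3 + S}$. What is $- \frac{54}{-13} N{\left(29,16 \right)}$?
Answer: $- \frac{16200}{247} \approx -65.587$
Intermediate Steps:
$N{\left(k,S \right)} = -16 + \frac{4}{3 + S}$
$- \frac{54}{-13} N{\left(29,16 \right)} = - \frac{54}{-13} \frac{4 \left(-11 - 64\right)}{3 + 16} = \left(-54\right) \left(- \frac{1}{13}\right) \frac{4 \left(-11 - 64\right)}{19} = \frac{54 \cdot 4 \cdot \frac{1}{19} \left(-75\right)}{13} = \frac{54}{13} \left(- \frac{300}{19}\right) = - \frac{16200}{247}$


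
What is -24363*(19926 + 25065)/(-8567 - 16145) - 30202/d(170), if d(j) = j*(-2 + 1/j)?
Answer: 372329585311/8377368 ≈ 44445.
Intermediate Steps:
d(j) = j*(-2 + 1/j)
-24363*(19926 + 25065)/(-8567 - 16145) - 30202/d(170) = -24363*(19926 + 25065)/(-8567 - 16145) - 30202/(1 - 2*170) = -24363/((-24712/44991)) - 30202/(1 - 340) = -24363/((-24712*1/44991)) - 30202/(-339) = -24363/(-24712/44991) - 30202*(-1/339) = -24363*(-44991/24712) + 30202/339 = 1096115733/24712 + 30202/339 = 372329585311/8377368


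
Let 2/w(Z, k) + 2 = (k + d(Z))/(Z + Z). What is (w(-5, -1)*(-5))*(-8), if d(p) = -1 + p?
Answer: -800/13 ≈ -61.538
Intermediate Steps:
w(Z, k) = 2/(-2 + (-1 + Z + k)/(2*Z)) (w(Z, k) = 2/(-2 + (k + (-1 + Z))/(Z + Z)) = 2/(-2 + (-1 + Z + k)/((2*Z))) = 2/(-2 + (-1 + Z + k)*(1/(2*Z))) = 2/(-2 + (-1 + Z + k)/(2*Z)))
(w(-5, -1)*(-5))*(-8) = ((4*(-5)/(-1 - 1 - 3*(-5)))*(-5))*(-8) = ((4*(-5)/(-1 - 1 + 15))*(-5))*(-8) = ((4*(-5)/13)*(-5))*(-8) = ((4*(-5)*(1/13))*(-5))*(-8) = -20/13*(-5)*(-8) = (100/13)*(-8) = -800/13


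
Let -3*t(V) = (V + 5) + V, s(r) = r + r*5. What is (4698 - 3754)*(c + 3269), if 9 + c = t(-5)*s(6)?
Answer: 3134080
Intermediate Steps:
s(r) = 6*r (s(r) = r + 5*r = 6*r)
t(V) = -5/3 - 2*V/3 (t(V) = -((V + 5) + V)/3 = -((5 + V) + V)/3 = -(5 + 2*V)/3 = -5/3 - 2*V/3)
c = 51 (c = -9 + (-5/3 - ⅔*(-5))*(6*6) = -9 + (-5/3 + 10/3)*36 = -9 + (5/3)*36 = -9 + 60 = 51)
(4698 - 3754)*(c + 3269) = (4698 - 3754)*(51 + 3269) = 944*3320 = 3134080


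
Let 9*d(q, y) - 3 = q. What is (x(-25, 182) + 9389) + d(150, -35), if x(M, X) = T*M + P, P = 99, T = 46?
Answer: 8355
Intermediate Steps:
d(q, y) = ⅓ + q/9
x(M, X) = 99 + 46*M (x(M, X) = 46*M + 99 = 99 + 46*M)
(x(-25, 182) + 9389) + d(150, -35) = ((99 + 46*(-25)) + 9389) + (⅓ + (⅑)*150) = ((99 - 1150) + 9389) + (⅓ + 50/3) = (-1051 + 9389) + 17 = 8338 + 17 = 8355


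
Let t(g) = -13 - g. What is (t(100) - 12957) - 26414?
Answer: -39484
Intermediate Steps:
(t(100) - 12957) - 26414 = ((-13 - 1*100) - 12957) - 26414 = ((-13 - 100) - 12957) - 26414 = (-113 - 12957) - 26414 = -13070 - 26414 = -39484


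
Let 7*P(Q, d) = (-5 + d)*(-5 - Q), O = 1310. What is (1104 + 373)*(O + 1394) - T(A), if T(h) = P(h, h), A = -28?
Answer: 27957415/7 ≈ 3.9939e+6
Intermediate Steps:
P(Q, d) = (-5 + d)*(-5 - Q)/7 (P(Q, d) = ((-5 + d)*(-5 - Q))/7 = (-5 + d)*(-5 - Q)/7)
T(h) = 25/7 - h²/7 (T(h) = 25/7 - 5*h/7 + 5*h/7 - h*h/7 = 25/7 - 5*h/7 + 5*h/7 - h²/7 = 25/7 - h²/7)
(1104 + 373)*(O + 1394) - T(A) = (1104 + 373)*(1310 + 1394) - (25/7 - ⅐*(-28)²) = 1477*2704 - (25/7 - ⅐*784) = 3993808 - (25/7 - 112) = 3993808 - 1*(-759/7) = 3993808 + 759/7 = 27957415/7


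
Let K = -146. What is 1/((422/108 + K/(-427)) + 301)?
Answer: 23058/7038439 ≈ 0.0032760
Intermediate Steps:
1/((422/108 + K/(-427)) + 301) = 1/((422/108 - 146/(-427)) + 301) = 1/((422*(1/108) - 146*(-1/427)) + 301) = 1/((211/54 + 146/427) + 301) = 1/(97981/23058 + 301) = 1/(7038439/23058) = 23058/7038439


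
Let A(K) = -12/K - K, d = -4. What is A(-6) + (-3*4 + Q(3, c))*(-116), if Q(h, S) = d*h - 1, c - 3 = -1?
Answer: 2908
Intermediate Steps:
c = 2 (c = 3 - 1 = 2)
A(K) = -K - 12/K
Q(h, S) = -1 - 4*h (Q(h, S) = -4*h - 1 = -1 - 4*h)
A(-6) + (-3*4 + Q(3, c))*(-116) = (-1*(-6) - 12/(-6)) + (-3*4 + (-1 - 4*3))*(-116) = (6 - 12*(-⅙)) + (-12 + (-1 - 12))*(-116) = (6 + 2) + (-12 - 13)*(-116) = 8 - 25*(-116) = 8 + 2900 = 2908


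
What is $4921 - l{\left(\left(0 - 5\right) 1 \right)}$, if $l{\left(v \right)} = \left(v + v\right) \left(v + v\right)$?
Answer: $4821$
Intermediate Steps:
$l{\left(v \right)} = 4 v^{2}$ ($l{\left(v \right)} = 2 v 2 v = 4 v^{2}$)
$4921 - l{\left(\left(0 - 5\right) 1 \right)} = 4921 - 4 \left(\left(0 - 5\right) 1\right)^{2} = 4921 - 4 \left(\left(-5\right) 1\right)^{2} = 4921 - 4 \left(-5\right)^{2} = 4921 - 4 \cdot 25 = 4921 - 100 = 4821$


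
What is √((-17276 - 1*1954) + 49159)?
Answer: 173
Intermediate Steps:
√((-17276 - 1*1954) + 49159) = √((-17276 - 1954) + 49159) = √(-19230 + 49159) = √29929 = 173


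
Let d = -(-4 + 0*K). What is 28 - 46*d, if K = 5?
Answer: -156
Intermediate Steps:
d = 4 (d = -(-4 + 0*5) = -(-4 + 0) = -1*(-4) = 4)
28 - 46*d = 28 - 46*4 = 28 - 184 = -156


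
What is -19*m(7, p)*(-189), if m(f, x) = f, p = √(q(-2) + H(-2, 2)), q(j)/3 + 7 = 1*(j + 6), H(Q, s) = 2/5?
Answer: 25137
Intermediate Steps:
H(Q, s) = ⅖ (H(Q, s) = 2*(⅕) = ⅖)
q(j) = -3 + 3*j (q(j) = -21 + 3*(1*(j + 6)) = -21 + 3*(1*(6 + j)) = -21 + 3*(6 + j) = -21 + (18 + 3*j) = -3 + 3*j)
p = I*√215/5 (p = √((-3 + 3*(-2)) + ⅖) = √((-3 - 6) + ⅖) = √(-9 + ⅖) = √(-43/5) = I*√215/5 ≈ 2.9326*I)
-19*m(7, p)*(-189) = -133*(-189) = -19*(-1323) = 25137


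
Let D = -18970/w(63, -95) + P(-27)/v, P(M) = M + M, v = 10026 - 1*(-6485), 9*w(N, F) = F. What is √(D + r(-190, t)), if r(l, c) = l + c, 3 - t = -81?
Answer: √461030940194/16511 ≈ 41.124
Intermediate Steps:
t = 84 (t = 3 - 1*(-81) = 3 + 81 = 84)
w(N, F) = F/9
v = 16511 (v = 10026 + 6485 = 16511)
P(M) = 2*M
r(l, c) = c + l
D = 29672820/16511 (D = -18970/((⅑)*(-95)) + (2*(-27))/16511 = -18970/(-95/9) - 54*1/16511 = -18970*(-9/95) - 54/16511 = 34146/19 - 54/16511 = 29672820/16511 ≈ 1797.2)
√(D + r(-190, t)) = √(29672820/16511 + (84 - 190)) = √(29672820/16511 - 106) = √(27922654/16511) = √461030940194/16511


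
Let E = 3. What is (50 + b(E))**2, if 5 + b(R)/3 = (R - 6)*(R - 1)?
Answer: 289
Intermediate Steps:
b(R) = -15 + 3*(-1 + R)*(-6 + R) (b(R) = -15 + 3*((R - 6)*(R - 1)) = -15 + 3*((-6 + R)*(-1 + R)) = -15 + 3*((-1 + R)*(-6 + R)) = -15 + 3*(-1 + R)*(-6 + R))
(50 + b(E))**2 = (50 + (3 - 21*3 + 3*3**2))**2 = (50 + (3 - 63 + 3*9))**2 = (50 + (3 - 63 + 27))**2 = (50 - 33)**2 = 17**2 = 289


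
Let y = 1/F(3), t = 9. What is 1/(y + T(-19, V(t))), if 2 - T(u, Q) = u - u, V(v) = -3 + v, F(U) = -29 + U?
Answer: 26/51 ≈ 0.50980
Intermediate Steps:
T(u, Q) = 2 (T(u, Q) = 2 - (u - u) = 2 - 1*0 = 2 + 0 = 2)
y = -1/26 (y = 1/(-29 + 3) = 1/(-26) = -1/26 ≈ -0.038462)
1/(y + T(-19, V(t))) = 1/(-1/26 + 2) = 1/(51/26) = 26/51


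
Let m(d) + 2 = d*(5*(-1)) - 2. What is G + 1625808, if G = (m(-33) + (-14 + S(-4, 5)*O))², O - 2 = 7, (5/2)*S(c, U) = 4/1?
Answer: 41296449/25 ≈ 1.6519e+6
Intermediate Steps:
S(c, U) = 8/5 (S(c, U) = 2*(4/1)/5 = 2*(4*1)/5 = (⅖)*4 = 8/5)
m(d) = -4 - 5*d (m(d) = -2 + (d*(5*(-1)) - 2) = -2 + (d*(-5) - 2) = -2 + (-5*d - 2) = -2 + (-2 - 5*d) = -4 - 5*d)
O = 9 (O = 2 + 7 = 9)
G = 651249/25 (G = ((-4 - 5*(-33)) + (-14 + (8/5)*9))² = ((-4 + 165) + (-14 + 72/5))² = (161 + ⅖)² = (807/5)² = 651249/25 ≈ 26050.)
G + 1625808 = 651249/25 + 1625808 = 41296449/25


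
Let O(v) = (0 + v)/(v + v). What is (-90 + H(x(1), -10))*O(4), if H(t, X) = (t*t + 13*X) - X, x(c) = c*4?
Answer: -97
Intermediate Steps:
x(c) = 4*c
O(v) = 1/2 (O(v) = v/((2*v)) = v*(1/(2*v)) = 1/2)
H(t, X) = t**2 + 12*X (H(t, X) = (t**2 + 13*X) - X = t**2 + 12*X)
(-90 + H(x(1), -10))*O(4) = (-90 + ((4*1)**2 + 12*(-10)))*(1/2) = (-90 + (4**2 - 120))*(1/2) = (-90 + (16 - 120))*(1/2) = (-90 - 104)*(1/2) = -194*1/2 = -97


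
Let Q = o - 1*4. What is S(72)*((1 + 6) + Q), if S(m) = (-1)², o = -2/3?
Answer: 7/3 ≈ 2.3333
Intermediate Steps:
o = -⅔ (o = -2*⅓ = -⅔ ≈ -0.66667)
Q = -14/3 (Q = -⅔ - 1*4 = -⅔ - 4 = -14/3 ≈ -4.6667)
S(m) = 1
S(72)*((1 + 6) + Q) = 1*((1 + 6) - 14/3) = 1*(7 - 14/3) = 1*(7/3) = 7/3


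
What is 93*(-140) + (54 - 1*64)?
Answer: -13030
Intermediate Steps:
93*(-140) + (54 - 1*64) = -13020 + (54 - 64) = -13020 - 10 = -13030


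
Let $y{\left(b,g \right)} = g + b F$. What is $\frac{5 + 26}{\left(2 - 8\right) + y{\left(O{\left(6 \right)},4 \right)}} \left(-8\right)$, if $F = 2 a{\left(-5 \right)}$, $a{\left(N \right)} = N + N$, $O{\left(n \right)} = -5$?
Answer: $- \frac{124}{49} \approx -2.5306$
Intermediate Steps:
$a{\left(N \right)} = 2 N$
$F = -20$ ($F = 2 \cdot 2 \left(-5\right) = 2 \left(-10\right) = -20$)
$y{\left(b,g \right)} = g - 20 b$ ($y{\left(b,g \right)} = g + b \left(-20\right) = g - 20 b$)
$\frac{5 + 26}{\left(2 - 8\right) + y{\left(O{\left(6 \right)},4 \right)}} \left(-8\right) = \frac{5 + 26}{\left(2 - 8\right) + \left(4 - -100\right)} \left(-8\right) = \frac{31}{\left(2 - 8\right) + \left(4 + 100\right)} \left(-8\right) = \frac{31}{-6 + 104} \left(-8\right) = \frac{31}{98} \left(-8\right) = - \frac{124}{49}$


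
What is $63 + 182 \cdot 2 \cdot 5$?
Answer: $1883$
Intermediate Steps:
$63 + 182 \cdot 2 \cdot 5 = 63 + 182 \cdot 10 = 63 + 1820 = 1883$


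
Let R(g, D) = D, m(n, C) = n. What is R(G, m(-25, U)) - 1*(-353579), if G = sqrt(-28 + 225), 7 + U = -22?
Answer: 353554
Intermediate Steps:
U = -29 (U = -7 - 22 = -29)
G = sqrt(197) ≈ 14.036
R(G, m(-25, U)) - 1*(-353579) = -25 - 1*(-353579) = -25 + 353579 = 353554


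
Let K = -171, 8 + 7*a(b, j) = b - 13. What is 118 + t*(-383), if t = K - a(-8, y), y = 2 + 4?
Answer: 448170/7 ≈ 64024.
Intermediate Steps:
y = 6
a(b, j) = -3 + b/7 (a(b, j) = -8/7 + (b - 13)/7 = -8/7 + (-13 + b)/7 = -8/7 + (-13/7 + b/7) = -3 + b/7)
t = -1168/7 (t = -171 - (-3 + (1/7)*(-8)) = -171 - (-3 - 8/7) = -171 - 1*(-29/7) = -171 + 29/7 = -1168/7 ≈ -166.86)
118 + t*(-383) = 118 - 1168/7*(-383) = 118 + 447344/7 = 448170/7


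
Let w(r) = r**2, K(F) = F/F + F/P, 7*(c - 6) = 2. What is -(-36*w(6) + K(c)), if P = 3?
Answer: 27151/21 ≈ 1292.9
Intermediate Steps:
c = 44/7 (c = 6 + (1/7)*2 = 6 + 2/7 = 44/7 ≈ 6.2857)
K(F) = 1 + F/3 (K(F) = F/F + F/3 = 1 + F*(1/3) = 1 + F/3)
-(-36*w(6) + K(c)) = -(-36*6**2 + (1 + (1/3)*(44/7))) = -(-36*36 + (1 + 44/21)) = -(-1296 + 65/21) = -1*(-27151/21) = 27151/21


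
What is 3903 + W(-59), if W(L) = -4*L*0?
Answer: 3903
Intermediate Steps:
W(L) = 0
3903 + W(-59) = 3903 + 0 = 3903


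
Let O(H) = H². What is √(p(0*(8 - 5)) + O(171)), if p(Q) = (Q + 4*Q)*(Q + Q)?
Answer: 171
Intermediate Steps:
p(Q) = 10*Q² (p(Q) = (5*Q)*(2*Q) = 10*Q²)
√(p(0*(8 - 5)) + O(171)) = √(10*(0*(8 - 5))² + 171²) = √(10*(0*3)² + 29241) = √(10*0² + 29241) = √(10*0 + 29241) = √(0 + 29241) = √29241 = 171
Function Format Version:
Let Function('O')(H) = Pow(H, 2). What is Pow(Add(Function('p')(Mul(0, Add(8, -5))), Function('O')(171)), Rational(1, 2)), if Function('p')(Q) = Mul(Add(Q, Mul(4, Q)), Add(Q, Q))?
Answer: 171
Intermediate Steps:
Function('p')(Q) = Mul(10, Pow(Q, 2)) (Function('p')(Q) = Mul(Mul(5, Q), Mul(2, Q)) = Mul(10, Pow(Q, 2)))
Pow(Add(Function('p')(Mul(0, Add(8, -5))), Function('O')(171)), Rational(1, 2)) = Pow(Add(Mul(10, Pow(Mul(0, Add(8, -5)), 2)), Pow(171, 2)), Rational(1, 2)) = Pow(Add(Mul(10, Pow(Mul(0, 3), 2)), 29241), Rational(1, 2)) = Pow(Add(Mul(10, Pow(0, 2)), 29241), Rational(1, 2)) = Pow(Add(Mul(10, 0), 29241), Rational(1, 2)) = Pow(Add(0, 29241), Rational(1, 2)) = Pow(29241, Rational(1, 2)) = 171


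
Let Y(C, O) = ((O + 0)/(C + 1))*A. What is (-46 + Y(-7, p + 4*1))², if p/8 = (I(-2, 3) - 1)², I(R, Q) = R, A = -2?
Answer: 3844/9 ≈ 427.11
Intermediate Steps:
p = 72 (p = 8*(-2 - 1)² = 8*(-3)² = 8*9 = 72)
Y(C, O) = -2*O/(1 + C) (Y(C, O) = ((O + 0)/(C + 1))*(-2) = (O/(1 + C))*(-2) = -2*O/(1 + C))
(-46 + Y(-7, p + 4*1))² = (-46 - 2*(72 + 4*1)/(1 - 7))² = (-46 - 2*(72 + 4)/(-6))² = (-46 - 2*76*(-⅙))² = (-46 + 76/3)² = (-62/3)² = 3844/9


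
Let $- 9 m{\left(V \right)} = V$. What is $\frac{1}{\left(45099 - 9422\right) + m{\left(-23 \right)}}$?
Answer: $\frac{9}{321116} \approx 2.8027 \cdot 10^{-5}$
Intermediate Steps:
$m{\left(V \right)} = - \frac{V}{9}$
$\frac{1}{\left(45099 - 9422\right) + m{\left(-23 \right)}} = \frac{1}{\left(45099 - 9422\right) - - \frac{23}{9}} = \frac{1}{35677 + \frac{23}{9}} = \frac{1}{\frac{321116}{9}} = \frac{9}{321116}$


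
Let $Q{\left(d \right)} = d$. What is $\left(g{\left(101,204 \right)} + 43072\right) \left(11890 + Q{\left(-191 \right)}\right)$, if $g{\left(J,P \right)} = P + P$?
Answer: $508672520$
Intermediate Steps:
$g{\left(J,P \right)} = 2 P$
$\left(g{\left(101,204 \right)} + 43072\right) \left(11890 + Q{\left(-191 \right)}\right) = \left(2 \cdot 204 + 43072\right) \left(11890 - 191\right) = \left(408 + 43072\right) 11699 = 43480 \cdot 11699 = 508672520$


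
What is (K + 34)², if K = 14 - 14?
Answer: 1156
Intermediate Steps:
K = 0
(K + 34)² = (0 + 34)² = 34² = 1156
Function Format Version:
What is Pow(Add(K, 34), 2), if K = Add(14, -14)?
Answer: 1156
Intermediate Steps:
K = 0
Pow(Add(K, 34), 2) = Pow(Add(0, 34), 2) = Pow(34, 2) = 1156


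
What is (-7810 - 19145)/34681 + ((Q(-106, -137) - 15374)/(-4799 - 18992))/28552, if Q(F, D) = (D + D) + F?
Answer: -9154731535543/11779065799196 ≈ -0.77720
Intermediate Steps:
Q(F, D) = F + 2*D (Q(F, D) = 2*D + F = F + 2*D)
(-7810 - 19145)/34681 + ((Q(-106, -137) - 15374)/(-4799 - 18992))/28552 = (-7810 - 19145)/34681 + (((-106 + 2*(-137)) - 15374)/(-4799 - 18992))/28552 = -26955*1/34681 + (((-106 - 274) - 15374)/(-23791))*(1/28552) = -26955/34681 + ((-380 - 15374)*(-1/23791))*(1/28552) = -26955/34681 - 15754*(-1/23791)*(1/28552) = -26955/34681 + (15754/23791)*(1/28552) = -26955/34681 + 7877/339640316 = -9154731535543/11779065799196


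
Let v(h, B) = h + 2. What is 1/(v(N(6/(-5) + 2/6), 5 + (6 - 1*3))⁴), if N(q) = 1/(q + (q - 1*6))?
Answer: 181063936/2217373921 ≈ 0.081657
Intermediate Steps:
N(q) = 1/(-6 + 2*q) (N(q) = 1/(q + (q - 6)) = 1/(q + (-6 + q)) = 1/(-6 + 2*q))
v(h, B) = 2 + h
1/(v(N(6/(-5) + 2/6), 5 + (6 - 1*3))⁴) = 1/((2 + 1/(2*(-3 + (6/(-5) + 2/6))))⁴) = 1/((2 + 1/(2*(-3 + (6*(-⅕) + 2*(⅙)))))⁴) = 1/((2 + 1/(2*(-3 + (-6/5 + ⅓))))⁴) = 1/((2 + 1/(2*(-3 - 13/15)))⁴) = 1/((2 + 1/(2*(-58/15)))⁴) = 1/((2 + (½)*(-15/58))⁴) = 1/((2 - 15/116)⁴) = 1/((217/116)⁴) = 1/(2217373921/181063936) = 181063936/2217373921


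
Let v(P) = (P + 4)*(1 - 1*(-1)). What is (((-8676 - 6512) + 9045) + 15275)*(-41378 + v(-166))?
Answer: -380822664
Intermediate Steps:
v(P) = 8 + 2*P (v(P) = (4 + P)*(1 + 1) = (4 + P)*2 = 8 + 2*P)
(((-8676 - 6512) + 9045) + 15275)*(-41378 + v(-166)) = (((-8676 - 6512) + 9045) + 15275)*(-41378 + (8 + 2*(-166))) = ((-15188 + 9045) + 15275)*(-41378 + (8 - 332)) = (-6143 + 15275)*(-41378 - 324) = 9132*(-41702) = -380822664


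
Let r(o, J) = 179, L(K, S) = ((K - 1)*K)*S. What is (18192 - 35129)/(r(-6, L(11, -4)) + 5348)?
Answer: -16937/5527 ≈ -3.0644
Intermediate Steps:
L(K, S) = K*S*(-1 + K) (L(K, S) = ((-1 + K)*K)*S = (K*(-1 + K))*S = K*S*(-1 + K))
(18192 - 35129)/(r(-6, L(11, -4)) + 5348) = (18192 - 35129)/(179 + 5348) = -16937/5527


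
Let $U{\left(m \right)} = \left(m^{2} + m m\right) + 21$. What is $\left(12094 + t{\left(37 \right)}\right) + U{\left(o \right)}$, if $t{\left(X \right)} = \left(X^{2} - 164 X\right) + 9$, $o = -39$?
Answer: $10467$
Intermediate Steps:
$U{\left(m \right)} = 21 + 2 m^{2}$ ($U{\left(m \right)} = \left(m^{2} + m^{2}\right) + 21 = 2 m^{2} + 21 = 21 + 2 m^{2}$)
$t{\left(X \right)} = 9 + X^{2} - 164 X$
$\left(12094 + t{\left(37 \right)}\right) + U{\left(o \right)} = \left(12094 + \left(9 + 37^{2} - 6068\right)\right) + \left(21 + 2 \left(-39\right)^{2}\right) = \left(12094 + \left(9 + 1369 - 6068\right)\right) + \left(21 + 2 \cdot 1521\right) = \left(12094 - 4690\right) + \left(21 + 3042\right) = 7404 + 3063 = 10467$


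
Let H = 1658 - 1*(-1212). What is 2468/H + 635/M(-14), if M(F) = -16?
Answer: -891481/22960 ≈ -38.828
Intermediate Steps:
H = 2870 (H = 1658 + 1212 = 2870)
2468/H + 635/M(-14) = 2468/2870 + 635/(-16) = 2468*(1/2870) + 635*(-1/16) = 1234/1435 - 635/16 = -891481/22960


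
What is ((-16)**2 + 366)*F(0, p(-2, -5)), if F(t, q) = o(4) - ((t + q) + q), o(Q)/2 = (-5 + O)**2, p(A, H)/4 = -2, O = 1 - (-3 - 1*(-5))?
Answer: 54736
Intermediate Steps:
O = -1 (O = 1 - (-3 + 5) = 1 - 1*2 = 1 - 2 = -1)
p(A, H) = -8 (p(A, H) = 4*(-2) = -8)
o(Q) = 72 (o(Q) = 2*(-5 - 1)**2 = 2*(-6)**2 = 2*36 = 72)
F(t, q) = 72 - t - 2*q (F(t, q) = 72 - ((t + q) + q) = 72 - ((q + t) + q) = 72 - (t + 2*q) = 72 + (-t - 2*q) = 72 - t - 2*q)
((-16)**2 + 366)*F(0, p(-2, -5)) = ((-16)**2 + 366)*(72 - 1*0 - 2*(-8)) = (256 + 366)*(72 + 0 + 16) = 622*88 = 54736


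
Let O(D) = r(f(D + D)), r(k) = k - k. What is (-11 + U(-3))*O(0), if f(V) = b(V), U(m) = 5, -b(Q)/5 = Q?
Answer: 0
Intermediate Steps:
b(Q) = -5*Q
f(V) = -5*V
r(k) = 0
O(D) = 0
(-11 + U(-3))*O(0) = (-11 + 5)*0 = -6*0 = 0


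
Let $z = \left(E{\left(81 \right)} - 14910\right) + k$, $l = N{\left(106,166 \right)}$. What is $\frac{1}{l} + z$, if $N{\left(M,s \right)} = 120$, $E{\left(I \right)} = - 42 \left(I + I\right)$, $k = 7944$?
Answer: $- \frac{1652399}{120} \approx -13770.0$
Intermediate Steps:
$E{\left(I \right)} = - 84 I$ ($E{\left(I \right)} = - 42 \cdot 2 I = - 84 I$)
$l = 120$
$z = -13770$ ($z = \left(\left(-84\right) 81 - 14910\right) + 7944 = \left(-6804 - 14910\right) + 7944 = -21714 + 7944 = -13770$)
$\frac{1}{l} + z = \frac{1}{120} - 13770 = - \frac{1652399}{120}$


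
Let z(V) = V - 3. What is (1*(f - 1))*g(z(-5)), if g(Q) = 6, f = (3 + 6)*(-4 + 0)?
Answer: -222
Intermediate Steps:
z(V) = -3 + V
f = -36 (f = 9*(-4) = -36)
(1*(f - 1))*g(z(-5)) = (1*(-36 - 1))*6 = (1*(-37))*6 = -37*6 = -222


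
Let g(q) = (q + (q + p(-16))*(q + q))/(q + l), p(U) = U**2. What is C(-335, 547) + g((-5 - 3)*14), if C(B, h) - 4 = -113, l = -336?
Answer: -147/4 ≈ -36.750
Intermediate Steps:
C(B, h) = -109 (C(B, h) = 4 - 113 = -109)
g(q) = (q + 2*q*(256 + q))/(-336 + q) (g(q) = (q + (q + (-16)**2)*(q + q))/(q - 336) = (q + (q + 256)*(2*q))/(-336 + q) = (q + (256 + q)*(2*q))/(-336 + q) = (q + 2*q*(256 + q))/(-336 + q))
C(-335, 547) + g((-5 - 3)*14) = -109 + ((-5 - 3)*14)*(513 + 2*((-5 - 3)*14))/(-336 + (-5 - 3)*14) = -109 + (-8*14)*(513 + 2*(-8*14))/(-336 - 8*14) = -109 - 112*(513 + 2*(-112))/(-336 - 112) = -109 - 112*(513 - 224)/(-448) = -109 - 112*(-1/448)*289 = -109 + 289/4 = -147/4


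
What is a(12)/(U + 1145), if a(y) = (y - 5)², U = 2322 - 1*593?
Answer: 49/2874 ≈ 0.017049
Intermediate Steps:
U = 1729 (U = 2322 - 593 = 1729)
a(y) = (-5 + y)²
a(12)/(U + 1145) = (-5 + 12)²/(1729 + 1145) = 7²/2874 = (1/2874)*49 = 49/2874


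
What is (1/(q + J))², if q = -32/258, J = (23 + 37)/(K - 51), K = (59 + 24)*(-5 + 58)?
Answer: 19662489729/238918849 ≈ 82.298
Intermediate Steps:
K = 4399 (K = 83*53 = 4399)
J = 15/1087 (J = (23 + 37)/(4399 - 51) = 60/4348 = 60*(1/4348) = 15/1087 ≈ 0.013799)
q = -16/129 (q = -32*1/258 = -16/129 ≈ -0.12403)
(1/(q + J))² = (1/(-16/129 + 15/1087))² = (1/(-15457/140223))² = (-140223/15457)² = 19662489729/238918849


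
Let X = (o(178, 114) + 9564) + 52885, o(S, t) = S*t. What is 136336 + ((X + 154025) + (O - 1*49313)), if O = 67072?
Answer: 390861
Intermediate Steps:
X = 82741 (X = (178*114 + 9564) + 52885 = (20292 + 9564) + 52885 = 29856 + 52885 = 82741)
136336 + ((X + 154025) + (O - 1*49313)) = 136336 + ((82741 + 154025) + (67072 - 1*49313)) = 136336 + (236766 + (67072 - 49313)) = 136336 + (236766 + 17759) = 136336 + 254525 = 390861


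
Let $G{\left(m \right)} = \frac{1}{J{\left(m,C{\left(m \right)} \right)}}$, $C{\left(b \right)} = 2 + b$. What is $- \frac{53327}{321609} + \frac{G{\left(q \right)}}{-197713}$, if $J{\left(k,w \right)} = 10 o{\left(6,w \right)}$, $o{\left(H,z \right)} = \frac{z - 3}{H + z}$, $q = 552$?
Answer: $- \frac{5809454084305}{35036040399567} \approx -0.16581$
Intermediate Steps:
$o{\left(H,z \right)} = \frac{-3 + z}{H + z}$
$J{\left(k,w \right)} = \frac{10 \left(-3 + w\right)}{6 + w}$ ($J{\left(k,w \right)} = 10 \frac{-3 + w}{6 + w} = \frac{10 \left(-3 + w\right)}{6 + w}$)
$G{\left(m \right)} = \frac{8 + m}{10 \left(-1 + m\right)}$ ($G{\left(m \right)} = \frac{1}{10 \frac{1}{6 + \left(2 + m\right)} \left(-3 + \left(2 + m\right)\right)} = \frac{1}{10 \frac{1}{8 + m} \left(-1 + m\right)} = \frac{8 + m}{10 \left(-1 + m\right)}$)
$- \frac{53327}{321609} + \frac{G{\left(q \right)}}{-197713} = - \frac{53327}{321609} + \frac{\frac{1}{10} \frac{1}{-1 + 552} \left(8 + 552\right)}{-197713} = \left(-53327\right) \frac{1}{321609} + \frac{1}{10} \cdot \frac{1}{551} \cdot 560 \left(- \frac{1}{197713}\right) = - \frac{53327}{321609} + \frac{1}{10} \cdot \frac{1}{551} \cdot 560 \left(- \frac{1}{197713}\right) = - \frac{53327}{321609} + \frac{56}{551} \left(- \frac{1}{197713}\right) = - \frac{53327}{321609} - \frac{56}{108939863} = - \frac{5809454084305}{35036040399567}$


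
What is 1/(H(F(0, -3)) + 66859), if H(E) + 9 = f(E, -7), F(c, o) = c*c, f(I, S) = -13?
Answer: 1/66837 ≈ 1.4962e-5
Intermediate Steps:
F(c, o) = c²
H(E) = -22 (H(E) = -9 - 13 = -22)
1/(H(F(0, -3)) + 66859) = 1/(-22 + 66859) = 1/66837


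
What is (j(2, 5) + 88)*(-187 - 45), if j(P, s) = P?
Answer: -20880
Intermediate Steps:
(j(2, 5) + 88)*(-187 - 45) = (2 + 88)*(-187 - 45) = 90*(-232) = -20880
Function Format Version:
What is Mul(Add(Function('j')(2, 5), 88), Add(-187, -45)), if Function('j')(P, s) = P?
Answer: -20880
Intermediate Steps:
Mul(Add(Function('j')(2, 5), 88), Add(-187, -45)) = Mul(Add(2, 88), Add(-187, -45)) = Mul(90, -232) = -20880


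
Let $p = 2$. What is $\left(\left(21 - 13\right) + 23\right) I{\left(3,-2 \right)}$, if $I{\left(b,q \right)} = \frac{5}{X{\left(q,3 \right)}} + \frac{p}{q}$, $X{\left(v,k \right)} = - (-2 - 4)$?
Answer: $- \frac{31}{6} \approx -5.1667$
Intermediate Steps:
$X{\left(v,k \right)} = 6$ ($X{\left(v,k \right)} = \left(-1\right) \left(-6\right) = 6$)
$I{\left(b,q \right)} = \frac{5}{6} + \frac{2}{q}$
$\left(\left(21 - 13\right) + 23\right) I{\left(3,-2 \right)} = \left(\left(21 - 13\right) + 23\right) \left(\frac{5}{6} + \frac{2}{-2}\right) = \left(8 + 23\right) \left(\frac{5}{6} + 2 \left(- \frac{1}{2}\right)\right) = 31 \left(\frac{5}{6} - 1\right) = 31 \left(- \frac{1}{6}\right) = - \frac{31}{6}$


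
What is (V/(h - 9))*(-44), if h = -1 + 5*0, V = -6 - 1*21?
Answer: -594/5 ≈ -118.80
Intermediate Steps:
V = -27 (V = -6 - 21 = -27)
h = -1 (h = -1 + 0 = -1)
(V/(h - 9))*(-44) = -27/(-1 - 9)*(-44) = -27/(-10)*(-44) = -27*(-1/10)*(-44) = (27/10)*(-44) = -594/5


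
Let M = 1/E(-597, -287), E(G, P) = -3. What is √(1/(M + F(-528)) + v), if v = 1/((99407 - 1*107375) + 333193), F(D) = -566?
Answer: 2*I*√5381775244754/110511455 ≈ 0.041984*I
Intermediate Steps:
M = -⅓ (M = 1/(-3) = -⅓ ≈ -0.33333)
v = 1/325225 (v = 1/((99407 - 107375) + 333193) = 1/(-7968 + 333193) = 1/325225 ≈ 3.0748e-6)
√(1/(M + F(-528)) + v) = √(1/(-⅓ - 566) + 1/325225) = √(1/(-1699/3) + 1/325225) = √(-3/1699 + 1/325225) = √(-973976/552557275) = 2*I*√5381775244754/110511455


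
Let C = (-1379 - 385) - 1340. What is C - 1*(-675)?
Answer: -2429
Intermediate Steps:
C = -3104 (C = -1764 - 1340 = -3104)
C - 1*(-675) = -3104 - 1*(-675) = -3104 + 675 = -2429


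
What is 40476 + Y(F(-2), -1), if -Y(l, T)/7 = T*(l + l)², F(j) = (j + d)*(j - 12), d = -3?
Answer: 177676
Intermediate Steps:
F(j) = (-12 + j)*(-3 + j) (F(j) = (j - 3)*(j - 12) = (-3 + j)*(-12 + j) = (-12 + j)*(-3 + j))
Y(l, T) = -28*T*l² (Y(l, T) = -7*T*(l + l)² = -7*T*(2*l)² = -7*T*4*l² = -28*T*l²)
40476 + Y(F(-2), -1) = 40476 - 28*(-1)*(36 + (-2)² - 15*(-2))² = 40476 - 28*(-1)*(36 + 4 + 30)² = 40476 - 28*(-1)*70² = 40476 - 28*(-1)*4900 = 40476 + 137200 = 177676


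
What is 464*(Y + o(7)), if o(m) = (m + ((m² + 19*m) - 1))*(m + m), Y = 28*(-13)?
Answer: 1052352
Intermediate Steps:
Y = -364
o(m) = 2*m*(-1 + m² + 20*m) (o(m) = (m + (-1 + m² + 19*m))*(2*m) = (-1 + m² + 20*m)*(2*m) = 2*m*(-1 + m² + 20*m))
464*(Y + o(7)) = 464*(-364 + 2*7*(-1 + 7² + 20*7)) = 464*(-364 + 2*7*(-1 + 49 + 140)) = 464*(-364 + 2*7*188) = 464*(-364 + 2632) = 464*2268 = 1052352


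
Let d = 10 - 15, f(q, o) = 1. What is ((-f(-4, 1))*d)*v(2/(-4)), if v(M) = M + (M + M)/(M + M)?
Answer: 5/2 ≈ 2.5000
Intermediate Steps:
v(M) = 1 + M (v(M) = M + (2*M)/((2*M)) = M + (2*M)*(1/(2*M)) = M + 1 = 1 + M)
d = -5
((-f(-4, 1))*d)*v(2/(-4)) = (-1*1*(-5))*(1 + 2/(-4)) = (-1*(-5))*(1 + 2*(-¼)) = 5*(1 - ½) = 5*(½) = 5/2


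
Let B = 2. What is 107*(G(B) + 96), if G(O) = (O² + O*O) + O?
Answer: 11342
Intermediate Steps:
G(O) = O + 2*O² (G(O) = (O² + O²) + O = 2*O² + O = O + 2*O²)
107*(G(B) + 96) = 107*(2*(1 + 2*2) + 96) = 107*(2*(1 + 4) + 96) = 107*(2*5 + 96) = 107*(10 + 96) = 107*106 = 11342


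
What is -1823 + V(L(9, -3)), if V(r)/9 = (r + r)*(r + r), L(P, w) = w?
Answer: -1499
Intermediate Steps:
V(r) = 36*r² (V(r) = 9*((r + r)*(r + r)) = 9*((2*r)*(2*r)) = 9*(4*r²) = 36*r²)
-1823 + V(L(9, -3)) = -1823 + 36*(-3)² = -1823 + 36*9 = -1823 + 324 = -1499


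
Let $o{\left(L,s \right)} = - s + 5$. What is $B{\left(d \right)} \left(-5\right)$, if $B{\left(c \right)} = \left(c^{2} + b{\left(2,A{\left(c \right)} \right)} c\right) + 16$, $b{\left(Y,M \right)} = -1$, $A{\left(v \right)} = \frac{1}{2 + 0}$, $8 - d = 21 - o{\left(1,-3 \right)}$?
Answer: $-230$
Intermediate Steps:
$o{\left(L,s \right)} = 5 - s$
$d = -5$ ($d = 8 - \left(21 - \left(5 - -3\right)\right) = 8 - \left(21 - \left(5 + 3\right)\right) = 8 - \left(21 - 8\right) = 8 - 13 = -5$)
$A{\left(v \right)} = \frac{1}{2}$
$B{\left(c \right)} = 16 + c^{2} - c$ ($B{\left(c \right)} = \left(c^{2} - c\right) + 16 = 16 + c^{2} - c$)
$B{\left(d \right)} \left(-5\right) = \left(16 + \left(-5\right)^{2} - -5\right) \left(-5\right) = \left(16 + 25 + 5\right) \left(-5\right) = 46 \left(-5\right) = -230$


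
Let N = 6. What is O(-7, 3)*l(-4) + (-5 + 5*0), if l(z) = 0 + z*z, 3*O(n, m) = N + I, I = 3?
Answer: 43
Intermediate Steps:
O(n, m) = 3 (O(n, m) = (6 + 3)/3 = (1/3)*9 = 3)
l(z) = z**2 (l(z) = 0 + z**2 = z**2)
O(-7, 3)*l(-4) + (-5 + 5*0) = 3*(-4)**2 + (-5 + 5*0) = 3*16 + (-5 + 0) = 48 - 5 = 43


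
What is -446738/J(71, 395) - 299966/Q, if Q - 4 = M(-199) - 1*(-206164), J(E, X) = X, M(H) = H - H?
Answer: -46110783277/40718180 ≈ -1132.4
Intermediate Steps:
M(H) = 0
Q = 206168 (Q = 4 + (0 - 1*(-206164)) = 4 + (0 + 206164) = 4 + 206164 = 206168)
-446738/J(71, 395) - 299966/Q = -446738/395 - 299966/206168 = -446738*1/395 - 299966*1/206168 = -446738/395 - 149983/103084 = -46110783277/40718180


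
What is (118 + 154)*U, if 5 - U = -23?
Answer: 7616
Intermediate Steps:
U = 28 (U = 5 - 1*(-23) = 5 + 23 = 28)
(118 + 154)*U = (118 + 154)*28 = 272*28 = 7616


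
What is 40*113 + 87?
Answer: 4607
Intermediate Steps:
40*113 + 87 = 4520 + 87 = 4607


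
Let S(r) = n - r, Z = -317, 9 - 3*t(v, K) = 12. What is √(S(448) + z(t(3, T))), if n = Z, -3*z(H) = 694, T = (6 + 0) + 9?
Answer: 7*I*√183/3 ≈ 31.565*I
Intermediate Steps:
T = 15 (T = 6 + 9 = 15)
t(v, K) = -1 (t(v, K) = 3 - ⅓*12 = 3 - 4 = -1)
z(H) = -694/3 (z(H) = -⅓*694 = -694/3)
n = -317
S(r) = -317 - r
√(S(448) + z(t(3, T))) = √((-317 - 1*448) - 694/3) = √((-317 - 448) - 694/3) = √(-765 - 694/3) = √(-2989/3) = 7*I*√183/3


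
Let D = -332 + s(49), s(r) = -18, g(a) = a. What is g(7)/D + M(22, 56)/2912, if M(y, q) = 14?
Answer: -79/5200 ≈ -0.015192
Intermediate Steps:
D = -350 (D = -332 - 18 = -350)
g(7)/D + M(22, 56)/2912 = 7/(-350) + 14/2912 = 7*(-1/350) + 14*(1/2912) = -1/50 + 1/208 = -79/5200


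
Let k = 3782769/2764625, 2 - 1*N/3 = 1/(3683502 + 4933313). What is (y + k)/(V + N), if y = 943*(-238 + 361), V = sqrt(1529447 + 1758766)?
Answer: -1587305100684507154544223/7499675051344763494737850 + 158730519278960589402081*sqrt(365357)/1499935010268952698947570 ≈ 63.754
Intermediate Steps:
N = 51700887/8616815 (N = 6 - 3/(3683502 + 4933313) = 6 - 3/8616815 = 51700887/8616815 ≈ 6.0000)
V = 3*sqrt(365357) (V = sqrt(3288213) = 3*sqrt(365357) ≈ 1813.3)
y = 115989 (y = 943*123 = 115989)
k = 3782769/2764625 (k = 3782769*(1/2764625) = 3782769/2764625 ≈ 1.3683)
(y + k)/(V + N) = (115989 + 3782769/2764625)/(3*sqrt(365357) + 51700887/8616815) = 320669871894/(2764625*(51700887/8616815 + 3*sqrt(365357)))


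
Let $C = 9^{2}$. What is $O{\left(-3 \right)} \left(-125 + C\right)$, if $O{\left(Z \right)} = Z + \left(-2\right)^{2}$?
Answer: $-44$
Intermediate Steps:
$O{\left(Z \right)} = 4 + Z$ ($O{\left(Z \right)} = Z + 4 = 4 + Z$)
$C = 81$
$O{\left(-3 \right)} \left(-125 + C\right) = \left(4 - 3\right) \left(-125 + 81\right) = 1 \left(-44\right) = -44$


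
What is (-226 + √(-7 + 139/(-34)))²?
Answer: (7684 - I*√12818)²/1156 ≈ 51065.0 - 1505.1*I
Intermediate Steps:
(-226 + √(-7 + 139/(-34)))² = (-226 + √(-7 + 139*(-1/34)))² = (-226 + √(-7 - 139/34))² = (-226 + √(-377/34))² = (-226 + I*√12818/34)²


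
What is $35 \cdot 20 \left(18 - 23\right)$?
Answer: $-3500$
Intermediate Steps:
$35 \cdot 20 \left(18 - 23\right) = 700 \left(-5\right) = -3500$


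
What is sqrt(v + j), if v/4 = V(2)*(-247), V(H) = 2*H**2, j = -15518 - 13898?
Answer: 2*I*sqrt(9330) ≈ 193.18*I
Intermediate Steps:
j = -29416
v = -7904 (v = 4*((2*2**2)*(-247)) = 4*((2*4)*(-247)) = 4*(8*(-247)) = 4*(-1976) = -7904)
sqrt(v + j) = sqrt(-7904 - 29416) = sqrt(-37320) = 2*I*sqrt(9330)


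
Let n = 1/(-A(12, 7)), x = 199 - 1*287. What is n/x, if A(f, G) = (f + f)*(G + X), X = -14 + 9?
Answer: 1/4224 ≈ 0.00023674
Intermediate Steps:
X = -5
A(f, G) = 2*f*(-5 + G) (A(f, G) = (f + f)*(G - 5) = (2*f)*(-5 + G) = 2*f*(-5 + G))
x = -88 (x = 199 - 287 = -88)
n = -1/48 (n = 1/(-2*12*(-5 + 7)) = 1/(-2*12*2) = 1/(-1*48) = 1/(-48) = -1/48 ≈ -0.020833)
n/x = -1/48/(-88) = -1/48*(-1/88) = 1/4224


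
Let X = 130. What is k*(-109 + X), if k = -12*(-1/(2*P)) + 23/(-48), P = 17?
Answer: -721/272 ≈ -2.6507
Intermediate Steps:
k = -103/816 (k = -12/(17*(-2)) + 23/(-48) = -12/(-34) + 23*(-1/48) = -12*(-1/34) - 23/48 = 6/17 - 23/48 = -103/816 ≈ -0.12623)
k*(-109 + X) = -103*(-109 + 130)/816 = -103/816*21 = -721/272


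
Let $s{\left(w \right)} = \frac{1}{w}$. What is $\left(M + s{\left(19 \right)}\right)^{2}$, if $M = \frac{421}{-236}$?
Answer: $\frac{60264169}{20106256} \approx 2.9973$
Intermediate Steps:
$M = - \frac{421}{236}$ ($M = 421 \left(- \frac{1}{236}\right) = - \frac{421}{236} \approx -1.7839$)
$\left(M + s{\left(19 \right)}\right)^{2} = \left(- \frac{421}{236} + \frac{1}{19}\right)^{2} = \left(- \frac{7763}{4484}\right)^{2} = \frac{60264169}{20106256}$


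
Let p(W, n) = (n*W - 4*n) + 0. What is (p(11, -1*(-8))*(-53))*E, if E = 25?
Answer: -74200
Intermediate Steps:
p(W, n) = -4*n + W*n (p(W, n) = (W*n - 4*n) + 0 = (-4*n + W*n) + 0 = -4*n + W*n)
(p(11, -1*(-8))*(-53))*E = (((-1*(-8))*(-4 + 11))*(-53))*25 = ((8*7)*(-53))*25 = (56*(-53))*25 = -2968*25 = -74200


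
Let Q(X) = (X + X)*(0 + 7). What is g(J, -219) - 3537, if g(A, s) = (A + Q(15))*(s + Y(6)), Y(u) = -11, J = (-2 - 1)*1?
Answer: -51147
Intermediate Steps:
J = -3 (J = -3*1 = -3)
Q(X) = 14*X (Q(X) = (2*X)*7 = 14*X)
g(A, s) = (-11 + s)*(210 + A) (g(A, s) = (A + 14*15)*(s - 11) = (A + 210)*(-11 + s) = (210 + A)*(-11 + s) = (-11 + s)*(210 + A))
g(J, -219) - 3537 = (-2310 - 11*(-3) + 210*(-219) - 3*(-219)) - 3537 = (-2310 + 33 - 45990 + 657) - 3537 = -47610 - 3537 = -51147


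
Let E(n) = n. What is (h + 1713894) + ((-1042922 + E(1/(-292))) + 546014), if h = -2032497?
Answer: -238129213/292 ≈ -8.1551e+5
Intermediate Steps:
(h + 1713894) + ((-1042922 + E(1/(-292))) + 546014) = (-2032497 + 1713894) + ((-1042922 + 1/(-292)) + 546014) = -318603 + ((-1042922 - 1/292) + 546014) = -318603 + (-304533225/292 + 546014) = -318603 - 145097137/292 = -238129213/292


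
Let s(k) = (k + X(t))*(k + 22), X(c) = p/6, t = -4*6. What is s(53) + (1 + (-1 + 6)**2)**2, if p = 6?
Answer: 4726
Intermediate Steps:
t = -24
X(c) = 1 (X(c) = 6/6 = 6*(1/6) = 1)
s(k) = (1 + k)*(22 + k) (s(k) = (k + 1)*(k + 22) = (1 + k)*(22 + k))
s(53) + (1 + (-1 + 6)**2)**2 = (22 + 53**2 + 23*53) + (1 + (-1 + 6)**2)**2 = (22 + 2809 + 1219) + (1 + 5**2)**2 = 4050 + (1 + 25)**2 = 4050 + 26**2 = 4050 + 676 = 4726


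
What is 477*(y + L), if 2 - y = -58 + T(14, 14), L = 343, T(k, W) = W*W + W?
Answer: 92061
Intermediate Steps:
T(k, W) = W + W² (T(k, W) = W² + W = W + W²)
y = -150 (y = 2 - (-58 + 14*(1 + 14)) = 2 - (-58 + 14*15) = 2 - (-58 + 210) = 2 - 1*152 = 2 - 152 = -150)
477*(y + L) = 477*(-150 + 343) = 477*193 = 92061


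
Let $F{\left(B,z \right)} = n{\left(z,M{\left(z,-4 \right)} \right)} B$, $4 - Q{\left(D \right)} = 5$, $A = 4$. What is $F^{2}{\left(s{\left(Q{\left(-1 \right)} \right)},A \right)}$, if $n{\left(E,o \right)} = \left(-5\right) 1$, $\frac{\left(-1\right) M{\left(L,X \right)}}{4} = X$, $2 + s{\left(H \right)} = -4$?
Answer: $900$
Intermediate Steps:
$Q{\left(D \right)} = -1$ ($Q{\left(D \right)} = 4 - 5 = -1$)
$s{\left(H \right)} = -6$ ($s{\left(H \right)} = -2 - 4 = -6$)
$M{\left(L,X \right)} = - 4 X$
$n{\left(E,o \right)} = -5$
$F{\left(B,z \right)} = - 5 B$
$F^{2}{\left(s{\left(Q{\left(-1 \right)} \right)},A \right)} = \left(\left(-5\right) \left(-6\right)\right)^{2} = 30^{2} = 900$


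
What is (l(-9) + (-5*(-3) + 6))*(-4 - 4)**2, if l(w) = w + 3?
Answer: 960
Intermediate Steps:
l(w) = 3 + w
(l(-9) + (-5*(-3) + 6))*(-4 - 4)**2 = ((3 - 9) + (-5*(-3) + 6))*(-4 - 4)**2 = (-6 + (15 + 6))*(-8)**2 = (-6 + 21)*64 = 15*64 = 960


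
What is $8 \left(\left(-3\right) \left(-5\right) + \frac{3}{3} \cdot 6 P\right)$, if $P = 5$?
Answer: $360$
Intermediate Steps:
$8 \left(\left(-3\right) \left(-5\right) + \frac{3}{3} \cdot 6 P\right) = 8 \left(\left(-3\right) \left(-5\right) + \frac{3}{3} \cdot 6 \cdot 5\right) = 8 \left(15 + 3 \cdot \frac{1}{3} \cdot 6 \cdot 5\right) = 8 \left(15 + 1 \cdot 6 \cdot 5\right) = 8 \left(15 + 6 \cdot 5\right) = 8 \left(15 + 30\right) = 8 \cdot 45 = 360$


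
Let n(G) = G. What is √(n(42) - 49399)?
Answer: I*√49357 ≈ 222.16*I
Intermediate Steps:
√(n(42) - 49399) = √(42 - 49399) = √(-49357) = I*√49357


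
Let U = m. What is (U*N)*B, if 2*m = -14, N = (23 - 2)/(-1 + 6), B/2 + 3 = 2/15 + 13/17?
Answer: 52528/425 ≈ 123.60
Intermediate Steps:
B = -1072/255 (B = -6 + 2*(2/15 + 13/17) = -6 + 2*(229/255) = -6 + 458/255 = -1072/255 ≈ -4.2039)
N = 21/5 ≈ 4.2000
m = -7 (m = (½)*(-14) = -7)
U = -7
(U*N)*B = -7*21/5*(-1072/255) = -147/5*(-1072/255) = 52528/425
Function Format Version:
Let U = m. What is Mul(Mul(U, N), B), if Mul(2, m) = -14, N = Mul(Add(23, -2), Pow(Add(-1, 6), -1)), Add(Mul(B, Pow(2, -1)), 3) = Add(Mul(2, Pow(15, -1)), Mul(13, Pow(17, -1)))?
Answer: Rational(52528, 425) ≈ 123.60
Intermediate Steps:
B = Rational(-1072, 255) (B = Add(-6, Mul(2, Add(Mul(2, Pow(15, -1)), Mul(13, Pow(17, -1))))) = Add(-6, Mul(2, Add(Mul(2, Rational(1, 15)), Mul(13, Rational(1, 17))))) = Add(-6, Mul(2, Add(Rational(2, 15), Rational(13, 17)))) = Add(-6, Mul(2, Rational(229, 255))) = Add(-6, Rational(458, 255)) = Rational(-1072, 255) ≈ -4.2039)
N = Rational(21, 5) (N = Mul(21, Pow(5, -1)) = Mul(21, Rational(1, 5)) = Rational(21, 5) ≈ 4.2000)
m = -7 (m = Mul(Rational(1, 2), -14) = -7)
U = -7
Mul(Mul(U, N), B) = Mul(Mul(-7, Rational(21, 5)), Rational(-1072, 255)) = Mul(Rational(-147, 5), Rational(-1072, 255)) = Rational(52528, 425)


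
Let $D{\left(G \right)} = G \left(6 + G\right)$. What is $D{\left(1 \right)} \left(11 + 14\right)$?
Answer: $175$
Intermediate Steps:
$D{\left(1 \right)} \left(11 + 14\right) = 1 \left(6 + 1\right) \left(11 + 14\right) = 1 \cdot 7 \cdot 25 = 7 \cdot 25 = 175$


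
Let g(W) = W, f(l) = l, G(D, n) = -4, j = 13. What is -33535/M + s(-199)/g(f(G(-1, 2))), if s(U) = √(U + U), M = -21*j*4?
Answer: 33535/1092 - I*√398/4 ≈ 30.71 - 4.9875*I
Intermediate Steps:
M = -1092 (M = -21*13*4 = -273*4 = -1092)
s(U) = √2*√U (s(U) = √(2*U) = √2*√U)
-33535/M + s(-199)/g(f(G(-1, 2))) = -33535/(-1092) + (√2*√(-199))/(-4) = -33535*(-1/1092) + (√2*(I*√199))*(-¼) = 33535/1092 + (I*√398)*(-¼) = 33535/1092 - I*√398/4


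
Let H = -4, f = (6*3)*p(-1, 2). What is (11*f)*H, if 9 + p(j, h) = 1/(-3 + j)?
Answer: 7326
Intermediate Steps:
p(j, h) = -9 + 1/(-3 + j)
f = -333/2 (f = (6*3)*((28 - 9*(-1))/(-3 - 1)) = 18*((28 + 9)/(-4)) = 18*(-1/4*37) = 18*(-37/4) = -333/2 ≈ -166.50)
(11*f)*H = (11*(-333/2))*(-4) = -3663/2*(-4) = 7326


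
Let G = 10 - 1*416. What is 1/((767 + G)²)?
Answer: 1/130321 ≈ 7.6734e-6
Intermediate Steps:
G = -406 (G = 10 - 416 = -406)
1/((767 + G)²) = 1/((767 - 406)²) = 1/(361²) = 1/130321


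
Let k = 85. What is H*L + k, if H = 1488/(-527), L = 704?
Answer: -32347/17 ≈ -1902.8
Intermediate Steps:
H = -48/17 (H = 1488*(-1/527) = -48/17 ≈ -2.8235)
H*L + k = -48/17*704 + 85 = -33792/17 + 85 = -32347/17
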